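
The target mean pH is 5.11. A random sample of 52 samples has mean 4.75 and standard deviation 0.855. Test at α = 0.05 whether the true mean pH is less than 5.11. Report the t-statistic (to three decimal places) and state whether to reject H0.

t = -3.036; reject H0

H0: μ = 5.11; H1: μ < 5.11 (one-sample t-test, left-tailed).
t = (x̄ − μ₀)/(s/√n) = (4.75 − 5.11)/(0.855/√52) = -3.036
df = n − 1 = 51
p-value = P(T ≤ -3.036) ≈ 0.0019
Since p ≈ 0.0019 < α = 0.05, reject H0; the data support H1.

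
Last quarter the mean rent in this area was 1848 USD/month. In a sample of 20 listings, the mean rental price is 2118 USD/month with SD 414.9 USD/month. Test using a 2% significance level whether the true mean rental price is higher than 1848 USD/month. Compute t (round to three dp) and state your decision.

t = 2.910; reject H0

H0: μ = 1848; H1: μ > 1848 (one-sample t-test, right-tailed).
t = (x̄ − μ₀)/(s/√n) = (2118 − 1848)/(414.9/√20) = 2.910
df = n − 1 = 19
p-value = P(T ≥ 2.910) ≈ 0.0045
Since p ≈ 0.0045 < α = 0.02, reject H0; the evidence is statistically significant.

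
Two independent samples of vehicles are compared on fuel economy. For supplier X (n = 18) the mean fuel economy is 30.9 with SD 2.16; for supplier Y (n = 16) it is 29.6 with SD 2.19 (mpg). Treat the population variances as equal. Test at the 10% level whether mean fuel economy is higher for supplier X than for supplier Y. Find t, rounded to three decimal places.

Let group 1 = supplier X, group 2 = supplier Y. H0: μ_1 = μ_2; H1: μ_1 > μ_2 (two-sample pooled-variance t-test, right-tailed).
s_p² = [(18−1)·2.16² + (16−1)·2.19²]/(18+16−2) = 4.72677
t = (30.9 − 29.6)/√[4.72677·(1/18 + 1/16)] = 1.740
df = n₁ + n₂ − 2 = 32
p-value = P(T ≥ 1.740) ≈ 0.0457
Since p ≈ 0.0457 < α = 0.1, reject H0; the data support H1.

1.740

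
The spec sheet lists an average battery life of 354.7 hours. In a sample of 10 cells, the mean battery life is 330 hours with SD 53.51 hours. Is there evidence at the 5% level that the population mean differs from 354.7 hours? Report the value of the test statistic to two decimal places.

-1.46

H0: μ = 354.7; H1: μ ≠ 354.7 (one-sample t-test, two-sided).
t = (x̄ − μ₀)/(s/√n) = (330 − 354.7)/(53.51/√10) = -1.46
df = n − 1 = 9
Two-sided p-value ≈ 0.178
Since p ≈ 0.178 > α = 0.05, fail to reject H0; the evidence is not statistically significant.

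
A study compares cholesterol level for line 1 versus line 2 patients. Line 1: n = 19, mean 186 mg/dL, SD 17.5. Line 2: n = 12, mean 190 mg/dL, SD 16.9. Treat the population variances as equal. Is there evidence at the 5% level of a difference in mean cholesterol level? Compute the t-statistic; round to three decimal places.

Let group 1 = line 1, group 2 = line 2. H0: μ_1 = μ_2; H1: μ_1 ≠ μ_2 (two-sample pooled-variance t-test, two-sided).
s_p² = [(19−1)·17.5² + (12−1)·16.9²]/(19+12−2) = 298.421
t = (186 − 190)/√[298.421·(1/19 + 1/12)] = -0.628
df = n₁ + n₂ − 2 = 29
Two-sided p-value ≈ 0.5349
Since p ≈ 0.5349 > α = 0.05, fail to reject H0; the data do not provide sufficient evidence against H0.

-0.628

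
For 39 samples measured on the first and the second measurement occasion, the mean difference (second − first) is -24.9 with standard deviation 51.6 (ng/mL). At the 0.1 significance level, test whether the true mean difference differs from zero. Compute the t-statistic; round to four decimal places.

-3.0136

H0: μ_d = 0; H1: μ_d ≠ 0 (paired t-test on the differences, two-sided).
t = d̄/(s_d/√n) = -24.9/(51.6/√39) = -3.0136
df = n − 1 = 38
Two-sided p-value ≈ 0.005
Since p ≈ 0.005 < α = 0.1, reject H0; the evidence is statistically significant.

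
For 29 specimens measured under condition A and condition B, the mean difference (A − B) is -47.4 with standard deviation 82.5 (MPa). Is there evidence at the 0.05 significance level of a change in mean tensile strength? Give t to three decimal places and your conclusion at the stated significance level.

t = -3.094; reject H0

H0: μ_d = 0; H1: μ_d ≠ 0 (paired t-test on the differences, two-sided).
t = d̄/(s_d/√n) = -47.4/(82.5/√29) = -3.094
df = n − 1 = 28
Two-sided p-value ≈ 0.004
Since p ≈ 0.004 < α = 0.05, reject H0; the data support H1.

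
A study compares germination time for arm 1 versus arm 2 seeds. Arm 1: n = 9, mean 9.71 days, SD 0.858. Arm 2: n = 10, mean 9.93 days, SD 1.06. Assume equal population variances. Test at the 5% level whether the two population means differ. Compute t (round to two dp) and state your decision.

Let group 1 = arm 1, group 2 = arm 2. H0: μ_1 = μ_2; H1: μ_1 ≠ μ_2 (two-sample pooled-variance t-test, two-sided).
s_p² = [(9−1)·0.858² + (10−1)·1.06²]/(9+10−2) = 0.941277
t = (9.71 − 9.93)/√[0.941277·(1/9 + 1/10)] = -0.49
df = n₁ + n₂ − 2 = 17
Two-sided p-value ≈ 0.6280
Since p ≈ 0.6280 > α = 0.05, fail to reject H0; the data do not provide sufficient evidence against H0.

t = -0.49; fail to reject H0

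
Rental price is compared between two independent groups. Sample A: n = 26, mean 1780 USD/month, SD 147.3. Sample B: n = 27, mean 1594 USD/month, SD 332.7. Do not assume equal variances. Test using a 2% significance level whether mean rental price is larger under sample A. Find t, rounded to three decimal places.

Let group 1 = sample A, group 2 = sample B. H0: μ_1 = μ_2; H1: μ_1 > μ_2 (Welch's two-sample t-test, right-tailed).
t = (x̄_1 − x̄_2)/√(s_1²/n_1 + s_2²/n_2) = (1780 − 1594)/√(147.3²/26 + 332.7²/27) = 2.648
Welch–Satterthwaite df ≈ 36.11
p-value = P(T ≥ 2.648) ≈ 0.0060
Since p ≈ 0.0060 < α = 0.02, reject H0; the evidence is statistically significant.

2.648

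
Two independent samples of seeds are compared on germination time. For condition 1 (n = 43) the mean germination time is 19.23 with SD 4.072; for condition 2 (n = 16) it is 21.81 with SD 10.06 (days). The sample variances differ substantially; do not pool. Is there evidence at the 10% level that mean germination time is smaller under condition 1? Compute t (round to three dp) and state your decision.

Let group 1 = condition 1, group 2 = condition 2. H0: μ_1 = μ_2; H1: μ_1 < μ_2 (Welch's two-sample t-test, left-tailed).
t = (x̄_1 − x̄_2)/√(s_1²/n_1 + s_2²/n_2) = (19.23 − 21.81)/√(4.072²/43 + 10.06²/16) = -0.996
Welch–Satterthwaite df ≈ 16.86
p-value = P(T ≤ -0.996) ≈ 0.167
Since p ≈ 0.167 > α = 0.1, fail to reject H0; the data do not provide sufficient evidence against H0.

t = -0.996; fail to reject H0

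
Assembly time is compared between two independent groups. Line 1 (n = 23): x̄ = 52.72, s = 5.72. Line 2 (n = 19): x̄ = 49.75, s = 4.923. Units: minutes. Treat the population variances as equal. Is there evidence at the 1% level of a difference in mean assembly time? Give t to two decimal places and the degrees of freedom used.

t = 1.78, df = 40

Let group 1 = line 1, group 2 = line 2. H0: μ_1 = μ_2; H1: μ_1 ≠ μ_2 (two-sample pooled-variance t-test, two-sided).
s_p² = [(23−1)·5.72² + (19−1)·4.923²]/(23+19−2) = 28.9013
t = (52.72 − 49.75)/√[28.9013·(1/23 + 1/19)] = 1.78
df = n₁ + n₂ − 2 = 40
Two-sided p-value ≈ 0.082
Since p ≈ 0.082 > α = 0.01, fail to reject H0; the data do not provide sufficient evidence against H0.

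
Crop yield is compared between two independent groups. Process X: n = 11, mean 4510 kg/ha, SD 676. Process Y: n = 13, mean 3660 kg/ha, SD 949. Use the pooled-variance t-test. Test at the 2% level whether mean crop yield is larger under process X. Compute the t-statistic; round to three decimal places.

Let group 1 = process X, group 2 = process Y. H0: μ_1 = μ_2; H1: μ_1 > μ_2 (two-sample pooled-variance t-test, right-tailed).
s_p² = [(11−1)·676² + (13−1)·949²]/(11+13−2) = 698953
t = (4510 − 3660)/√[698953·(1/11 + 1/13)] = 2.482
df = n₁ + n₂ − 2 = 22
p-value = P(T ≥ 2.482) ≈ 0.011
Since p ≈ 0.011 < α = 0.02, reject H0; the data support H1.

2.482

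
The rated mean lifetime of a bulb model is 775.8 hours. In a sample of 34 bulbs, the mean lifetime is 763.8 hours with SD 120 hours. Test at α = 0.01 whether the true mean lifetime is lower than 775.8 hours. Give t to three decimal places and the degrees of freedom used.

H0: μ = 775.8; H1: μ < 775.8 (one-sample t-test, left-tailed).
t = (x̄ − μ₀)/(s/√n) = (763.8 − 775.8)/(120/√34) = -0.583
df = n − 1 = 33
p-value = P(T ≤ -0.583) ≈ 0.2819
Since p ≈ 0.2819 > α = 0.01, fail to reject H0; the evidence is not statistically significant.

t = -0.583, df = 33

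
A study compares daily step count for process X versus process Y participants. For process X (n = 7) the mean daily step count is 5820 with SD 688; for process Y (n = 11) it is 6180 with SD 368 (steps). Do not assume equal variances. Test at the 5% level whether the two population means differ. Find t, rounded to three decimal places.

Let group 1 = process X, group 2 = process Y. H0: μ_1 = μ_2; H1: μ_1 ≠ μ_2 (Welch's two-sample t-test, two-sided).
t = (x̄_1 − x̄_2)/√(s_1²/n_1 + s_2²/n_2) = (5820 − 6180)/√(688²/7 + 368²/11) = -1.273
Welch–Satterthwaite df ≈ 8.22
Two-sided p-value ≈ 0.2377
Since p ≈ 0.2377 > α = 0.05, fail to reject H0; the data do not provide sufficient evidence against H0.

-1.273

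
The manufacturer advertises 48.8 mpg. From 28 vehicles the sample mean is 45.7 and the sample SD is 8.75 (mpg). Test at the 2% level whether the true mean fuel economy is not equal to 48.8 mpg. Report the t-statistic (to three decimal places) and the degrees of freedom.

t = -1.875, df = 27

H0: μ = 48.8; H1: μ ≠ 48.8 (one-sample t-test, two-sided).
t = (x̄ − μ₀)/(s/√n) = (45.7 − 48.8)/(8.75/√28) = -1.875
df = n − 1 = 27
Two-sided p-value ≈ 0.0717
Since p ≈ 0.0717 > α = 0.02, fail to reject H0; the data do not provide sufficient evidence against H0.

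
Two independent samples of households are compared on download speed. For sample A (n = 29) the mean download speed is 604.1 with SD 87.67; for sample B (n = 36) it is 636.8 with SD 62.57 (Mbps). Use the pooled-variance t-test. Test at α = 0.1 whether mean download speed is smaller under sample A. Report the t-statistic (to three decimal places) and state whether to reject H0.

Let group 1 = sample A, group 2 = sample B. H0: μ_1 = μ_2; H1: μ_1 < μ_2 (two-sample pooled-variance t-test, left-tailed).
s_p² = [(29−1)·87.67² + (36−1)·62.57²]/(29+36−2) = 5591.02
t = (604.1 − 636.8)/√[5591.02·(1/29 + 1/36)] = -1.753
df = n₁ + n₂ − 2 = 63
p-value = P(T ≤ -1.753) ≈ 0.042
Since p ≈ 0.042 < α = 0.1, reject H0; the data support H1.

t = -1.753; reject H0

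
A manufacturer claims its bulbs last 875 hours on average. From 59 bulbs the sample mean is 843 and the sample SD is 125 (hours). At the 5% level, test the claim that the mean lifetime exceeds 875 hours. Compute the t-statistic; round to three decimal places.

-1.966

H0: μ = 875; H1: μ > 875 (one-sample t-test, right-tailed).
t = (x̄ − μ₀)/(s/√n) = (843 − 875)/(125/√59) = -1.966
df = n − 1 = 58
p-value = P(T ≥ -1.966) ≈ 0.973
Since p ≈ 0.973 > α = 0.05, fail to reject H0; the data do not provide sufficient evidence against H0.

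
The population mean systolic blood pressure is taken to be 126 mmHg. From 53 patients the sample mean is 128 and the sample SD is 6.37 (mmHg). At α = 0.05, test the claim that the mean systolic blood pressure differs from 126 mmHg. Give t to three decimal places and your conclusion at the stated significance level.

H0: μ = 126; H1: μ ≠ 126 (one-sample t-test, two-sided).
t = (x̄ − μ₀)/(s/√n) = (128 − 126)/(6.37/√53) = 2.286
df = n − 1 = 52
Two-sided p-value ≈ 0.026
Since p ≈ 0.026 < α = 0.05, reject H0; the evidence is statistically significant.

t = 2.286; reject H0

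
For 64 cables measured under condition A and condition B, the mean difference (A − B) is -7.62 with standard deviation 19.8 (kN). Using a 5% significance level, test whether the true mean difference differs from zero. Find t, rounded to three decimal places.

H0: μ_d = 0; H1: μ_d ≠ 0 (paired t-test on the differences, two-sided).
t = d̄/(s_d/√n) = -7.62/(19.8/√64) = -3.079
df = n − 1 = 63
Two-sided p-value ≈ 0.003
Since p ≈ 0.003 < α = 0.05, reject H0; the evidence is statistically significant.

-3.079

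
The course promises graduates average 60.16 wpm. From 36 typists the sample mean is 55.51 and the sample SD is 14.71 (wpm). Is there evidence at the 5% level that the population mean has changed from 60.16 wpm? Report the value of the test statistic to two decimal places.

H0: μ = 60.16; H1: μ ≠ 60.16 (one-sample t-test, two-sided).
t = (x̄ − μ₀)/(s/√n) = (55.51 − 60.16)/(14.71/√36) = -1.90
df = n − 1 = 35
Two-sided p-value ≈ 0.0661
Since p ≈ 0.0661 > α = 0.05, fail to reject H0; the evidence is not statistically significant.

-1.90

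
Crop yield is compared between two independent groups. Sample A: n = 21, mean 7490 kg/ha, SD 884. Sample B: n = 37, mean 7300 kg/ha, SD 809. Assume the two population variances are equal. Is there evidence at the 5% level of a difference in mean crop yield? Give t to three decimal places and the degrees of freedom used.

Let group 1 = sample A, group 2 = sample B. H0: μ_1 = μ_2; H1: μ_1 ≠ μ_2 (two-sample pooled-variance t-test, two-sided).
s_p² = [(21−1)·884² + (37−1)·809²]/(21+37−2) = 699829
t = (7490 − 7300)/√[699829·(1/21 + 1/37)] = 0.831
df = n₁ + n₂ − 2 = 56
Two-sided p-value ≈ 0.4093
Since p ≈ 0.4093 > α = 0.05, fail to reject H0; the data do not provide sufficient evidence against H0.

t = 0.831, df = 56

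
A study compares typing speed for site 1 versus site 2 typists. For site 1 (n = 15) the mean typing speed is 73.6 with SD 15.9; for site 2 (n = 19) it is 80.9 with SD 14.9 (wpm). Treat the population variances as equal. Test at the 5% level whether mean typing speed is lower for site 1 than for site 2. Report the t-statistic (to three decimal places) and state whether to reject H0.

Let group 1 = site 1, group 2 = site 2. H0: μ_1 = μ_2; H1: μ_1 < μ_2 (two-sample pooled-variance t-test, left-tailed).
s_p² = [(15−1)·15.9² + (19−1)·14.9²]/(15+19−2) = 235.485
t = (73.6 − 80.9)/√[235.485·(1/15 + 1/19)] = -1.377
df = n₁ + n₂ − 2 = 32
p-value = P(T ≤ -1.377) ≈ 0.0890
Since p ≈ 0.0890 > α = 0.05, fail to reject H0; the data do not provide sufficient evidence against H0.

t = -1.377; fail to reject H0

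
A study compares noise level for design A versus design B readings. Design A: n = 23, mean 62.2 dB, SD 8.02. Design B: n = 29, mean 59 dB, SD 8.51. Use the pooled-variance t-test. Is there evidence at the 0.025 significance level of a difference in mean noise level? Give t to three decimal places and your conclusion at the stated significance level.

t = 1.381; fail to reject H0

Let group 1 = design A, group 2 = design B. H0: μ_1 = μ_2; H1: μ_1 ≠ μ_2 (two-sample pooled-variance t-test, two-sided).
s_p² = [(23−1)·8.02² + (29−1)·8.51²]/(23+29−2) = 68.8562
t = (62.2 − 59)/√[68.8562·(1/23 + 1/29)] = 1.381
df = n₁ + n₂ − 2 = 50
Two-sided p-value ≈ 0.173
Since p ≈ 0.173 > α = 0.025, fail to reject H0; the evidence is not statistically significant.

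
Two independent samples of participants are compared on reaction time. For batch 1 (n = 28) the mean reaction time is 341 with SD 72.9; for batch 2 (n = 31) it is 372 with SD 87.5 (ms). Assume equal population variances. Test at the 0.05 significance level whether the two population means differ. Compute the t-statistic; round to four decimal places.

Let group 1 = batch 1, group 2 = batch 2. H0: μ_1 = μ_2; H1: μ_1 ≠ μ_2 (two-sample pooled-variance t-test, two-sided).
s_p² = [(28−1)·72.9² + (31−1)·87.5²]/(28+31−2) = 6546.96
t = (341 − 372)/√[6546.96·(1/28 + 1/31)] = -1.4695
df = n₁ + n₂ − 2 = 57
Two-sided p-value ≈ 0.147
Since p ≈ 0.147 > α = 0.05, fail to reject H0; the evidence is not statistically significant.

-1.4695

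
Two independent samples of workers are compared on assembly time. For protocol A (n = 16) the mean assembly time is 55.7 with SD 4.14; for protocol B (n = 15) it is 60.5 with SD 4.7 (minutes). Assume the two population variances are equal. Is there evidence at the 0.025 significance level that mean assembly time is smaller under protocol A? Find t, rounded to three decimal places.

Let group 1 = protocol A, group 2 = protocol B. H0: μ_1 = μ_2; H1: μ_1 < μ_2 (two-sample pooled-variance t-test, left-tailed).
s_p² = [(16−1)·4.14² + (15−1)·4.7²]/(16+15−2) = 19.5294
t = (55.7 − 60.5)/√[19.5294·(1/16 + 1/15)] = -3.022
df = n₁ + n₂ − 2 = 29
p-value = P(T ≤ -3.022) ≈ 0.003
Since p ≈ 0.003 < α = 0.025, reject H0; the data support H1.

-3.022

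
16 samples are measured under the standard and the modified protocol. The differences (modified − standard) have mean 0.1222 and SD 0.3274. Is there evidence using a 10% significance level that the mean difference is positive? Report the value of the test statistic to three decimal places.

1.493

H0: μ_d = 0; H1: μ_d > 0 (paired t-test on the differences, right-tailed).
t = d̄/(s_d/√n) = 0.1222/(0.3274/√16) = 1.493
df = n − 1 = 15
p-value = P(T ≥ 1.493) ≈ 0.0781
Since p ≈ 0.0781 < α = 0.1, reject H0; the evidence is statistically significant.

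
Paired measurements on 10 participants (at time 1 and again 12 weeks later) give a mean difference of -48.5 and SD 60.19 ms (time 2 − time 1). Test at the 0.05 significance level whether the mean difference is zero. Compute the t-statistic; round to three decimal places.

H0: μ_d = 0; H1: μ_d ≠ 0 (paired t-test on the differences, two-sided).
t = d̄/(s_d/√n) = -48.5/(60.19/√10) = -2.548
df = n − 1 = 9
Two-sided p-value ≈ 0.0313
Since p ≈ 0.0313 < α = 0.05, reject H0; the data support H1.

-2.548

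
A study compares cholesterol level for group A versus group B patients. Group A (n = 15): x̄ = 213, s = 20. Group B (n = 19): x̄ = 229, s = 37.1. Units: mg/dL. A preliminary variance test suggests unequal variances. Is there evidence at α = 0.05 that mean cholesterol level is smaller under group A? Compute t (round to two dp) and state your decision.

t = -1.61; fail to reject H0

Let group 1 = group A, group 2 = group B. H0: μ_1 = μ_2; H1: μ_1 < μ_2 (Welch's two-sample t-test, left-tailed).
t = (x̄_1 − x̄_2)/√(s_1²/n_1 + s_2²/n_2) = (213 − 229)/√(20²/15 + 37.1²/19) = -1.61
Welch–Satterthwaite df ≈ 28.69
p-value = P(T ≤ -1.61) ≈ 0.059
Since p ≈ 0.059 > α = 0.05, fail to reject H0; the data do not provide sufficient evidence against H0.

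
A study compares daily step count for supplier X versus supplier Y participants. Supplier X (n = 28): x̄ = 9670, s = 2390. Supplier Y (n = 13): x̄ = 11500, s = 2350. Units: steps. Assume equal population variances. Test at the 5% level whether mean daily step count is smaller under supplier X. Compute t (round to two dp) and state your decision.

Let group 1 = supplier X, group 2 = supplier Y. H0: μ_1 = μ_2; H1: μ_1 < μ_2 (two-sample pooled-variance t-test, left-tailed).
s_p² = [(28−1)·2390² + (13−1)·2350²]/(28+13−2) = 5653760
t = (9670 − 11500)/√[5653760·(1/28 + 1/13)] = -2.29
df = n₁ + n₂ − 2 = 39
p-value = P(T ≤ -2.29) ≈ 0.014
Since p ≈ 0.014 < α = 0.05, reject H0; the evidence is statistically significant.

t = -2.29; reject H0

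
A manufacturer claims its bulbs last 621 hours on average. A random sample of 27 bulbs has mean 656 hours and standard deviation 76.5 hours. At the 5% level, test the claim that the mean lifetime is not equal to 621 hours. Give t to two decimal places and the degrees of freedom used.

H0: μ = 621; H1: μ ≠ 621 (one-sample t-test, two-sided).
t = (x̄ − μ₀)/(s/√n) = (656 − 621)/(76.5/√27) = 2.38
df = n − 1 = 26
Two-sided p-value ≈ 0.0251
Since p ≈ 0.0251 < α = 0.05, reject H0; the evidence is statistically significant.

t = 2.38, df = 26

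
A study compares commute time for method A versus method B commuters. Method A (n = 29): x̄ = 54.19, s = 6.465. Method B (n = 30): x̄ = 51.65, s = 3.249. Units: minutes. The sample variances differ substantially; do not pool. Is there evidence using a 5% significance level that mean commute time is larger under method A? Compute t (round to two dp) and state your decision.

Let group 1 = method A, group 2 = method B. H0: μ_1 = μ_2; H1: μ_1 > μ_2 (Welch's two-sample t-test, right-tailed).
t = (x̄_1 − x̄_2)/√(s_1²/n_1 + s_2²/n_2) = (54.19 − 51.65)/√(6.465²/29 + 3.249²/30) = 1.90
Welch–Satterthwaite df ≈ 40.98
p-value = P(T ≥ 1.90) ≈ 0.032
Since p ≈ 0.032 < α = 0.05, reject H0; the evidence is statistically significant.

t = 1.90; reject H0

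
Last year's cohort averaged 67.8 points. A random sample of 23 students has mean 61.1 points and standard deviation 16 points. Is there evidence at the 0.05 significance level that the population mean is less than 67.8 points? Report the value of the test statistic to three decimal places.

H0: μ = 67.8; H1: μ < 67.8 (one-sample t-test, left-tailed).
t = (x̄ − μ₀)/(s/√n) = (61.1 − 67.8)/(16/√23) = -2.008
df = n − 1 = 22
p-value = P(T ≤ -2.008) ≈ 0.0285
Since p ≈ 0.0285 < α = 0.05, reject H0; the evidence is statistically significant.

-2.008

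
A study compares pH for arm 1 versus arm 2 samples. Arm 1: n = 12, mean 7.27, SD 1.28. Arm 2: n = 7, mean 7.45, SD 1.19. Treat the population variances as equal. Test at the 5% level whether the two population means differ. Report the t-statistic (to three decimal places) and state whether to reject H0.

Let group 1 = arm 1, group 2 = arm 2. H0: μ_1 = μ_2; H1: μ_1 ≠ μ_2 (two-sample pooled-variance t-test, two-sided).
s_p² = [(12−1)·1.28² + (7−1)·1.19²]/(12+7−2) = 1.55994
t = (7.27 − 7.45)/√[1.55994·(1/12 + 1/7)] = -0.303
df = n₁ + n₂ − 2 = 17
Two-sided p-value ≈ 0.766
Since p ≈ 0.766 > α = 0.05, fail to reject H0; the data do not provide sufficient evidence against H0.

t = -0.303; fail to reject H0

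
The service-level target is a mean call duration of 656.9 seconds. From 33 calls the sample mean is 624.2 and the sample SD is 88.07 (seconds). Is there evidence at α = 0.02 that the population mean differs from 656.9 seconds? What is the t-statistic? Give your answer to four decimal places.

H0: μ = 656.9; H1: μ ≠ 656.9 (one-sample t-test, two-sided).
t = (x̄ − μ₀)/(s/√n) = (624.2 − 656.9)/(88.07/√33) = -2.1329
df = n − 1 = 32
Two-sided p-value ≈ 0.0407
Since p ≈ 0.0407 > α = 0.02, fail to reject H0; the data do not provide sufficient evidence against H0.

-2.1329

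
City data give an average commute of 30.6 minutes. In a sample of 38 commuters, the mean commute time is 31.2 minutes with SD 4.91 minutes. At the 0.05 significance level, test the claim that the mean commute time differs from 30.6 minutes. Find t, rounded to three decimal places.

0.753

H0: μ = 30.6; H1: μ ≠ 30.6 (one-sample t-test, two-sided).
t = (x̄ − μ₀)/(s/√n) = (31.2 − 30.6)/(4.91/√38) = 0.753
df = n − 1 = 37
Two-sided p-value ≈ 0.456
Since p ≈ 0.456 > α = 0.05, fail to reject H0; the data do not provide sufficient evidence against H0.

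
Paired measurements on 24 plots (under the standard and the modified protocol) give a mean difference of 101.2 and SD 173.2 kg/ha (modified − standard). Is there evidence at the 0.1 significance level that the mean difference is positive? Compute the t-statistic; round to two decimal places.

2.86

H0: μ_d = 0; H1: μ_d > 0 (paired t-test on the differences, right-tailed).
t = d̄/(s_d/√n) = 101.2/(173.2/√24) = 2.86
df = n − 1 = 23
p-value = P(T ≥ 2.86) ≈ 0.0044
Since p ≈ 0.0044 < α = 0.1, reject H0; the data support H1.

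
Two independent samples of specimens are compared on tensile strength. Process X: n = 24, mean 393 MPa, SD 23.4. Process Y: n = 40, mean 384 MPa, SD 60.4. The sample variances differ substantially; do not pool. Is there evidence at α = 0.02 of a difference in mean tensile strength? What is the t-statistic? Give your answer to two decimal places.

Let group 1 = process X, group 2 = process Y. H0: μ_1 = μ_2; H1: μ_1 ≠ μ_2 (Welch's two-sample t-test, two-sided).
t = (x̄_1 − x̄_2)/√(s_1²/n_1 + s_2²/n_2) = (393 − 384)/√(23.4²/24 + 60.4²/40) = 0.84
Welch–Satterthwaite df ≈ 55.11
Two-sided p-value ≈ 0.4030
Since p ≈ 0.4030 > α = 0.02, fail to reject H0; the evidence is not statistically significant.

0.84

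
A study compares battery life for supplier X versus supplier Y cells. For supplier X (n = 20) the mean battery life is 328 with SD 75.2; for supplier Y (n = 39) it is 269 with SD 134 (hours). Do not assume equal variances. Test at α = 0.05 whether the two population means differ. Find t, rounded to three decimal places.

Let group 1 = supplier X, group 2 = supplier Y. H0: μ_1 = μ_2; H1: μ_1 ≠ μ_2 (Welch's two-sample t-test, two-sided).
t = (x̄_1 − x̄_2)/√(s_1²/n_1 + s_2²/n_2) = (328 − 269)/√(75.2²/20 + 134²/39) = 2.164
Welch–Satterthwaite df ≈ 56.44
Two-sided p-value ≈ 0.035
Since p ≈ 0.035 < α = 0.05, reject H0; the evidence is statistically significant.

2.164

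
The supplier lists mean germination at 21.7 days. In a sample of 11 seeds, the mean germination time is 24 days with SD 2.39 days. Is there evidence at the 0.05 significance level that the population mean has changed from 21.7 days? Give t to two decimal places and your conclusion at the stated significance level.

t = 3.19; reject H0

H0: μ = 21.7; H1: μ ≠ 21.7 (one-sample t-test, two-sided).
t = (x̄ − μ₀)/(s/√n) = (24 − 21.7)/(2.39/√11) = 3.19
df = n − 1 = 10
Two-sided p-value ≈ 0.010
Since p ≈ 0.010 < α = 0.05, reject H0; the evidence is statistically significant.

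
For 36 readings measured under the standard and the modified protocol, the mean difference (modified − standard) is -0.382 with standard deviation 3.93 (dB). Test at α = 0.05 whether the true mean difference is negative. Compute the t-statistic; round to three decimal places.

-0.583

H0: μ_d = 0; H1: μ_d < 0 (paired t-test on the differences, left-tailed).
t = d̄/(s_d/√n) = -0.382/(3.93/√36) = -0.583
df = n − 1 = 35
p-value = P(T ≤ -0.583) ≈ 0.2817
Since p ≈ 0.2817 > α = 0.05, fail to reject H0; the evidence is not statistically significant.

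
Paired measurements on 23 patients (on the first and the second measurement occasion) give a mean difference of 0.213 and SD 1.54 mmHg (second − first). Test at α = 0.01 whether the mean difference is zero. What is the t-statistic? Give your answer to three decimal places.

H0: μ_d = 0; H1: μ_d ≠ 0 (paired t-test on the differences, two-sided).
t = d̄/(s_d/√n) = 0.213/(1.54/√23) = 0.663
df = n − 1 = 22
Two-sided p-value ≈ 0.5140
Since p ≈ 0.5140 > α = 0.01, fail to reject H0; the evidence is not statistically significant.

0.663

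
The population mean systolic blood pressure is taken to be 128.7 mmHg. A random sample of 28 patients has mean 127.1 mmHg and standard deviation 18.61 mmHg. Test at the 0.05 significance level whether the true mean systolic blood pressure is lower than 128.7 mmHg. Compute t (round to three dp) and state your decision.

t = -0.455; fail to reject H0

H0: μ = 128.7; H1: μ < 128.7 (one-sample t-test, left-tailed).
t = (x̄ − μ₀)/(s/√n) = (127.1 − 128.7)/(18.61/√28) = -0.455
df = n − 1 = 27
p-value = P(T ≤ -0.455) ≈ 0.3264
Since p ≈ 0.3264 > α = 0.05, fail to reject H0; the evidence is not statistically significant.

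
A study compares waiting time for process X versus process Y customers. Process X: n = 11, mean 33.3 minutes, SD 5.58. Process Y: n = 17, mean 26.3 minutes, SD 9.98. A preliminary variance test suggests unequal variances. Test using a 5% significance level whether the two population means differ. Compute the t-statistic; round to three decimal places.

2.375

Let group 1 = process X, group 2 = process Y. H0: μ_1 = μ_2; H1: μ_1 ≠ μ_2 (Welch's two-sample t-test, two-sided).
t = (x̄_1 − x̄_2)/√(s_1²/n_1 + s_2²/n_2) = (33.3 − 26.3)/√(5.58²/11 + 9.98²/17) = 2.375
Welch–Satterthwaite df ≈ 25.62
Two-sided p-value ≈ 0.0253
Since p ≈ 0.0253 < α = 0.05, reject H0; the data support H1.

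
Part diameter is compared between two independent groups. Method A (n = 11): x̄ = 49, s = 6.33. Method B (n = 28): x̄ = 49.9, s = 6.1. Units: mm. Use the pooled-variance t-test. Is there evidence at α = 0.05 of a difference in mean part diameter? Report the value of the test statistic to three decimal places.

Let group 1 = method A, group 2 = method B. H0: μ_1 = μ_2; H1: μ_1 ≠ μ_2 (two-sample pooled-variance t-test, two-sided).
s_p² = [(11−1)·6.33² + (28−1)·6.1²]/(11+28−2) = 37.9827
t = (49 − 49.9)/√[37.9827·(1/11 + 1/28)] = -0.410
df = n₁ + n₂ − 2 = 37
Two-sided p-value ≈ 0.684
Since p ≈ 0.684 > α = 0.05, fail to reject H0; the data do not provide sufficient evidence against H0.

-0.410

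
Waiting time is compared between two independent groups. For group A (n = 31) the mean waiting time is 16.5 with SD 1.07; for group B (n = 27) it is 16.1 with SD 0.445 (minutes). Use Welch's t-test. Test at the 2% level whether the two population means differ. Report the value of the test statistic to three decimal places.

Let group 1 = group A, group 2 = group B. H0: μ_1 = μ_2; H1: μ_1 ≠ μ_2 (Welch's two-sample t-test, two-sided).
t = (x̄_1 − x̄_2)/√(s_1²/n_1 + s_2²/n_2) = (16.5 − 16.1)/√(1.07²/31 + 0.445²/27) = 1.901
Welch–Satterthwaite df ≈ 41.22
Two-sided p-value ≈ 0.0643
Since p ≈ 0.0643 > α = 0.02, fail to reject H0; the data do not provide sufficient evidence against H0.

1.901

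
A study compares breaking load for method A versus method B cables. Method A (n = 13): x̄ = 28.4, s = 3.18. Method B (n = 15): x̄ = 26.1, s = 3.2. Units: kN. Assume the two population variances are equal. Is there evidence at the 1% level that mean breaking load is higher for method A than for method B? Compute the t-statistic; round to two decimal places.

Let group 1 = method A, group 2 = method B. H0: μ_1 = μ_2; H1: μ_1 > μ_2 (two-sample pooled-variance t-test, right-tailed).
s_p² = [(13−1)·3.18² + (15−1)·3.2²]/(13+15−2) = 10.1811
t = (28.4 − 26.1)/√[10.1811·(1/13 + 1/15)] = 1.90
df = n₁ + n₂ − 2 = 26
p-value = P(T ≥ 1.90) ≈ 0.0341
Since p ≈ 0.0341 > α = 0.01, fail to reject H0; the evidence is not statistically significant.

1.90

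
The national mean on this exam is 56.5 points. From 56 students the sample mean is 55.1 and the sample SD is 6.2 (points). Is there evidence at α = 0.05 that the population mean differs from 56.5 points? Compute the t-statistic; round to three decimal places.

H0: μ = 56.5; H1: μ ≠ 56.5 (one-sample t-test, two-sided).
t = (x̄ − μ₀)/(s/√n) = (55.1 − 56.5)/(6.2/√56) = -1.690
df = n − 1 = 55
Two-sided p-value ≈ 0.0967
Since p ≈ 0.0967 > α = 0.05, fail to reject H0; the evidence is not statistically significant.

-1.690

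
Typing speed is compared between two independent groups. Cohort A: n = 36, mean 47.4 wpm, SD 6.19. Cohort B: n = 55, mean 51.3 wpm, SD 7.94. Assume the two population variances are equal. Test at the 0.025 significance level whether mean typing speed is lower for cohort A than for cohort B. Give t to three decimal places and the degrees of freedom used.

t = -2.491, df = 89

Let group 1 = cohort A, group 2 = cohort B. H0: μ_1 = μ_2; H1: μ_1 < μ_2 (two-sample pooled-variance t-test, left-tailed).
s_p² = [(36−1)·6.19² + (55−1)·7.94²]/(36+55−2) = 53.3193
t = (47.4 − 51.3)/√[53.3193·(1/36 + 1/55)] = -2.491
df = n₁ + n₂ − 2 = 89
p-value = P(T ≤ -2.491) ≈ 0.0073
Since p ≈ 0.0073 < α = 0.025, reject H0; the data support H1.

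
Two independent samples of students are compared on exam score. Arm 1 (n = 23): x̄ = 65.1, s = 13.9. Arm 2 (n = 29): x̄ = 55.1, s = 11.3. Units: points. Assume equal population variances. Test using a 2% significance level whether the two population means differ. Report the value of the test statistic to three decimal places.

Let group 1 = arm 1, group 2 = arm 2. H0: μ_1 = μ_2; H1: μ_1 ≠ μ_2 (two-sample pooled-variance t-test, two-sided).
s_p² = [(23−1)·13.9² + (29−1)·11.3²]/(23+29−2) = 156.519
t = (65.1 − 55.1)/√[156.519·(1/23 + 1/29)] = 2.863
df = n₁ + n₂ − 2 = 50
Two-sided p-value ≈ 0.0061
Since p ≈ 0.0061 < α = 0.02, reject H0; the evidence is statistically significant.

2.863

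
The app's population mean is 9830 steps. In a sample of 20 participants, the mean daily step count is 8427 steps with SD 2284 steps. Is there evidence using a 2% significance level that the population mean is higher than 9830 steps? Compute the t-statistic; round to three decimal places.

-2.747

H0: μ = 9830; H1: μ > 9830 (one-sample t-test, right-tailed).
t = (x̄ − μ₀)/(s/√n) = (8427 − 9830)/(2284/√20) = -2.747
df = n − 1 = 19
p-value = P(T ≥ -2.747) ≈ 0.9936
Since p ≈ 0.9936 > α = 0.02, fail to reject H0; the evidence is not statistically significant.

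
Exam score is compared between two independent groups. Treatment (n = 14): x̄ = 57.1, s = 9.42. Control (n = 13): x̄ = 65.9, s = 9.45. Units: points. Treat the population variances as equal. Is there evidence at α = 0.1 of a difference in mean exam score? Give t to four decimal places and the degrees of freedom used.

t = -2.4217, df = 25

Let group 1 = treatment, group 2 = control. H0: μ_1 = μ_2; H1: μ_1 ≠ μ_2 (two-sample pooled-variance t-test, two-sided).
s_p² = [(14−1)·9.42² + (13−1)·9.45²]/(14+13−2) = 89.0081
t = (57.1 − 65.9)/√[89.0081·(1/14 + 1/13)] = -2.4217
df = n₁ + n₂ − 2 = 25
Two-sided p-value ≈ 0.0230
Since p ≈ 0.0230 < α = 0.1, reject H0; the data support H1.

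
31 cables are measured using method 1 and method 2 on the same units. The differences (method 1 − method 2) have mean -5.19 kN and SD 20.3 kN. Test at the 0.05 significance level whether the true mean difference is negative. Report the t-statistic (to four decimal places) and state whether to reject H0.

t = -1.4235; fail to reject H0

H0: μ_d = 0; H1: μ_d < 0 (paired t-test on the differences, left-tailed).
t = d̄/(s_d/√n) = -5.19/(20.3/√31) = -1.4235
df = n − 1 = 30
p-value = P(T ≤ -1.4235) ≈ 0.0825
Since p ≈ 0.0825 > α = 0.05, fail to reject H0; the data do not provide sufficient evidence against H0.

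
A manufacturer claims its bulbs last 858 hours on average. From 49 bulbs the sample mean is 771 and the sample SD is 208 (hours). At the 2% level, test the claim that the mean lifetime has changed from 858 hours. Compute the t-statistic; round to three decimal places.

H0: μ = 858; H1: μ ≠ 858 (one-sample t-test, two-sided).
t = (x̄ − μ₀)/(s/√n) = (771 − 858)/(208/√49) = -2.928
df = n − 1 = 48
Two-sided p-value ≈ 0.005
Since p ≈ 0.005 < α = 0.02, reject H0; the evidence is statistically significant.

-2.928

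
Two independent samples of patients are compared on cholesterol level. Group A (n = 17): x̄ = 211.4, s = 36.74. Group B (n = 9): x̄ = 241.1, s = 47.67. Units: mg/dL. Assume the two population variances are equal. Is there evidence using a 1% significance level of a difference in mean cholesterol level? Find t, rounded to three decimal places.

-1.770

Let group 1 = group A, group 2 = group B. H0: μ_1 = μ_2; H1: μ_1 ≠ μ_2 (two-sample pooled-variance t-test, two-sided).
s_p² = [(17−1)·36.74² + (9−1)·47.67²]/(17+9−2) = 1657.36
t = (211.4 − 241.1)/√[1657.36·(1/17 + 1/9)] = -1.770
df = n₁ + n₂ − 2 = 24
Two-sided p-value ≈ 0.0895
Since p ≈ 0.0895 > α = 0.01, fail to reject H0; the data do not provide sufficient evidence against H0.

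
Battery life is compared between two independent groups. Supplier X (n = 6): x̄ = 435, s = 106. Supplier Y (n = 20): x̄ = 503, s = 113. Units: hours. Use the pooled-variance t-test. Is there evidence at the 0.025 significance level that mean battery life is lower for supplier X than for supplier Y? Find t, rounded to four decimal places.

Let group 1 = supplier X, group 2 = supplier Y. H0: μ_1 = μ_2; H1: μ_1 < μ_2 (two-sample pooled-variance t-test, left-tailed).
s_p² = [(6−1)·106² + (20−1)·113²]/(6+20−2) = 12449.6
t = (435 − 503)/√[12449.6·(1/6 + 1/20)] = -1.3093
df = n₁ + n₂ − 2 = 24
p-value = P(T ≤ -1.3093) ≈ 0.101
Since p ≈ 0.101 > α = 0.025, fail to reject H0; the data do not provide sufficient evidence against H0.

-1.3093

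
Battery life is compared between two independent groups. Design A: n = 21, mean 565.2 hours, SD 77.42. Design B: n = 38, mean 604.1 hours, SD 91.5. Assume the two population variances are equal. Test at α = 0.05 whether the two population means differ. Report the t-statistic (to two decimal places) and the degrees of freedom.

t = -1.65, df = 57

Let group 1 = design A, group 2 = design B. H0: μ_1 = μ_2; H1: μ_1 ≠ μ_2 (two-sample pooled-variance t-test, two-sided).
s_p² = [(21−1)·77.42² + (38−1)·91.5²]/(21+38−2) = 7537.73
t = (565.2 − 604.1)/√[7537.73·(1/21 + 1/38)] = -1.65
df = n₁ + n₂ − 2 = 57
Two-sided p-value ≈ 0.105
Since p ≈ 0.105 > α = 0.05, fail to reject H0; the data do not provide sufficient evidence against H0.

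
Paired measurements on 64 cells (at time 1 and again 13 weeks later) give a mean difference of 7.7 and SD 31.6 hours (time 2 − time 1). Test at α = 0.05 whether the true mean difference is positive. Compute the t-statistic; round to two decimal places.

H0: μ_d = 0; H1: μ_d > 0 (paired t-test on the differences, right-tailed).
t = d̄/(s_d/√n) = 7.7/(31.6/√64) = 1.95
df = n − 1 = 63
p-value = P(T ≥ 1.95) ≈ 0.0279
Since p ≈ 0.0279 < α = 0.05, reject H0; the evidence is statistically significant.

1.95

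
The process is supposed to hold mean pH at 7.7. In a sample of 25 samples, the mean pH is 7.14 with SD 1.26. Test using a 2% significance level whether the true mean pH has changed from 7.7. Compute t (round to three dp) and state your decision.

t = -2.222; fail to reject H0

H0: μ = 7.7; H1: μ ≠ 7.7 (one-sample t-test, two-sided).
t = (x̄ − μ₀)/(s/√n) = (7.14 − 7.7)/(1.26/√25) = -2.222
df = n − 1 = 24
Two-sided p-value ≈ 0.0359
Since p ≈ 0.0359 > α = 0.02, fail to reject H0; the data do not provide sufficient evidence against H0.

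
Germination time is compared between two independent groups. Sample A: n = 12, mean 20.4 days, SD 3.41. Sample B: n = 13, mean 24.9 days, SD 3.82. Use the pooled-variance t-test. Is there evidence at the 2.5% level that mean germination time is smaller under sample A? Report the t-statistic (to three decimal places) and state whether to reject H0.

t = -3.097; reject H0

Let group 1 = sample A, group 2 = sample B. H0: μ_1 = μ_2; H1: μ_1 < μ_2 (two-sample pooled-variance t-test, left-tailed).
s_p² = [(12−1)·3.41² + (13−1)·3.82²]/(12+13−2) = 13.1747
t = (20.4 − 24.9)/√[13.1747·(1/12 + 1/13)] = -3.097
df = n₁ + n₂ − 2 = 23
p-value = P(T ≤ -3.097) ≈ 0.003
Since p ≈ 0.003 < α = 0.025, reject H0; the data support H1.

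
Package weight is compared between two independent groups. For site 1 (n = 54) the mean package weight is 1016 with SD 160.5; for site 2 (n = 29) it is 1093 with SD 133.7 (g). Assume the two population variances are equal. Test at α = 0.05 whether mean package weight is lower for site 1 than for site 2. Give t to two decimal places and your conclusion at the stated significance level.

t = -2.20; reject H0

Let group 1 = site 1, group 2 = site 2. H0: μ_1 = μ_2; H1: μ_1 < μ_2 (two-sample pooled-variance t-test, left-tailed).
s_p² = [(54−1)·160.5² + (29−1)·133.7²]/(54+29−2) = 23034.7
t = (1016 − 1093)/√[23034.7·(1/54 + 1/29)] = -2.20
df = n₁ + n₂ − 2 = 81
p-value = P(T ≤ -2.20) ≈ 0.015
Since p ≈ 0.015 < α = 0.05, reject H0; the evidence is statistically significant.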